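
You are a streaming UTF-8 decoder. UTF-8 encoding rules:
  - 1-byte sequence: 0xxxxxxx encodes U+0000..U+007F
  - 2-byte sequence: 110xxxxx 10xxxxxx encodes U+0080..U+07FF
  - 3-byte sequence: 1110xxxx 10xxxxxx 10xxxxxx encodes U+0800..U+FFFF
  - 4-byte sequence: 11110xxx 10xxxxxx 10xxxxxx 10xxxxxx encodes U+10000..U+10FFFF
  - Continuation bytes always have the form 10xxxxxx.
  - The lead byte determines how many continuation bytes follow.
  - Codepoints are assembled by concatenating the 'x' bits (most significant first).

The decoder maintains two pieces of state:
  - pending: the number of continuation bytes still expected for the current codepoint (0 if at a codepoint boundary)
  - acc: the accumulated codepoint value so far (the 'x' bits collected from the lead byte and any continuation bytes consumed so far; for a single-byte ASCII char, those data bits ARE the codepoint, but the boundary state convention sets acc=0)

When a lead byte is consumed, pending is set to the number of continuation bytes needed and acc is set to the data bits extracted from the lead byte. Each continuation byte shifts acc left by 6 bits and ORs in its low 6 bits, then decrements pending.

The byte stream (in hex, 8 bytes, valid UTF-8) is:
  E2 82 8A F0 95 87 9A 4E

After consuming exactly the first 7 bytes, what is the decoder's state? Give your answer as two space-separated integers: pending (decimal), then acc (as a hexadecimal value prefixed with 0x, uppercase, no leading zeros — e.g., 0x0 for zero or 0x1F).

Byte[0]=E2: 3-byte lead. pending=2, acc=0x2
Byte[1]=82: continuation. acc=(acc<<6)|0x02=0x82, pending=1
Byte[2]=8A: continuation. acc=(acc<<6)|0x0A=0x208A, pending=0
Byte[3]=F0: 4-byte lead. pending=3, acc=0x0
Byte[4]=95: continuation. acc=(acc<<6)|0x15=0x15, pending=2
Byte[5]=87: continuation. acc=(acc<<6)|0x07=0x547, pending=1
Byte[6]=9A: continuation. acc=(acc<<6)|0x1A=0x151DA, pending=0

Answer: 0 0x151DA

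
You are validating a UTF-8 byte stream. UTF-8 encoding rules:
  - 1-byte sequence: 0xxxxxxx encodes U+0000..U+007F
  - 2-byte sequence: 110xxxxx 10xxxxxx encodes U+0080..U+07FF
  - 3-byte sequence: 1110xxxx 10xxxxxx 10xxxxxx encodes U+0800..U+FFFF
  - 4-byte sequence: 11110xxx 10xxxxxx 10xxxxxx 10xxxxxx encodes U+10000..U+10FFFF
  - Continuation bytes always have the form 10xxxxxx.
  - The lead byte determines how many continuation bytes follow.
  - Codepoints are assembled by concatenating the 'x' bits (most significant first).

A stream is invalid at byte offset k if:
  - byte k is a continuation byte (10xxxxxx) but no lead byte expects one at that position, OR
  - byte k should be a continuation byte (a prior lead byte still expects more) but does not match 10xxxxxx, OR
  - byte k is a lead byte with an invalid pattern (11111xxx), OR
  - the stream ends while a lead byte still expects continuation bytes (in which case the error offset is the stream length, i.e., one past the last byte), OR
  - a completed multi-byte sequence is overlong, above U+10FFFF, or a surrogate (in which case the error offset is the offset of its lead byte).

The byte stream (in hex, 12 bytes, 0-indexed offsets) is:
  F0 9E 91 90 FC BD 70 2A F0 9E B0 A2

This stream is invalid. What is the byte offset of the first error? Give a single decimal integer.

Byte[0]=F0: 4-byte lead, need 3 cont bytes. acc=0x0
Byte[1]=9E: continuation. acc=(acc<<6)|0x1E=0x1E
Byte[2]=91: continuation. acc=(acc<<6)|0x11=0x791
Byte[3]=90: continuation. acc=(acc<<6)|0x10=0x1E450
Completed: cp=U+1E450 (starts at byte 0)
Byte[4]=FC: INVALID lead byte (not 0xxx/110x/1110/11110)

Answer: 4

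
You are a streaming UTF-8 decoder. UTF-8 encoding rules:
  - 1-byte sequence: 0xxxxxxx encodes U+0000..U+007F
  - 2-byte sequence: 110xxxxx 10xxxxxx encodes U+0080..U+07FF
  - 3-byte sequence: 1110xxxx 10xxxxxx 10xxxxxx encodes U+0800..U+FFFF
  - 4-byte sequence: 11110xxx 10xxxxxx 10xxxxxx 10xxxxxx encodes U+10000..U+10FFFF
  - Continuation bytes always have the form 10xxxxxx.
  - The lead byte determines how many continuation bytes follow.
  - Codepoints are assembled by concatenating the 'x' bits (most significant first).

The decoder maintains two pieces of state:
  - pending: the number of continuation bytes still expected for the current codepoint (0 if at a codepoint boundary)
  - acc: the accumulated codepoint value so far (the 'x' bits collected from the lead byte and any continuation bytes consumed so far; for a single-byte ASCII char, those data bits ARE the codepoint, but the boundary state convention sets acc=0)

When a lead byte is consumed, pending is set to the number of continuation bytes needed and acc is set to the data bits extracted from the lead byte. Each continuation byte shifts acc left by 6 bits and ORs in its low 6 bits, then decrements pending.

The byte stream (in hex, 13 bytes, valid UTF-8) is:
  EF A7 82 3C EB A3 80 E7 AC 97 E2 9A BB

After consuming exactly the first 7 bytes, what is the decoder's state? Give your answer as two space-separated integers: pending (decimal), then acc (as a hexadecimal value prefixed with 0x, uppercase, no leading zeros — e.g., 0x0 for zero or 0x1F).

Byte[0]=EF: 3-byte lead. pending=2, acc=0xF
Byte[1]=A7: continuation. acc=(acc<<6)|0x27=0x3E7, pending=1
Byte[2]=82: continuation. acc=(acc<<6)|0x02=0xF9C2, pending=0
Byte[3]=3C: 1-byte. pending=0, acc=0x0
Byte[4]=EB: 3-byte lead. pending=2, acc=0xB
Byte[5]=A3: continuation. acc=(acc<<6)|0x23=0x2E3, pending=1
Byte[6]=80: continuation. acc=(acc<<6)|0x00=0xB8C0, pending=0

Answer: 0 0xB8C0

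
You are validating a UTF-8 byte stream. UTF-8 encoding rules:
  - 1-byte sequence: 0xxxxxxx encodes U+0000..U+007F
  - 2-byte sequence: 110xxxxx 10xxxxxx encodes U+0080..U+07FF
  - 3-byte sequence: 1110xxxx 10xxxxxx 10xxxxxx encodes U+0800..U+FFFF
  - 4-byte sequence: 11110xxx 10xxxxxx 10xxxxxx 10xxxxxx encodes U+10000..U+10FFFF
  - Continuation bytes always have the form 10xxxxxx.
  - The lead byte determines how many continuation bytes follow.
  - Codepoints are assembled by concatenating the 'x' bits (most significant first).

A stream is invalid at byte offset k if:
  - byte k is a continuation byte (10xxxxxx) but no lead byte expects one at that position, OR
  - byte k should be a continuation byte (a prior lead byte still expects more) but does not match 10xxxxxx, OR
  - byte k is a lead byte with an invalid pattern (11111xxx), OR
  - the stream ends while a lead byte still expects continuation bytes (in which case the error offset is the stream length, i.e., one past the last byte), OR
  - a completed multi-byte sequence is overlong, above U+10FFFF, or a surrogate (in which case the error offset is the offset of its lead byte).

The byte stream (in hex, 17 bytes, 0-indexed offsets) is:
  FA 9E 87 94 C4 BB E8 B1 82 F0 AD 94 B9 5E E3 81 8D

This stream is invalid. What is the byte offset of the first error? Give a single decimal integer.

Byte[0]=FA: INVALID lead byte (not 0xxx/110x/1110/11110)

Answer: 0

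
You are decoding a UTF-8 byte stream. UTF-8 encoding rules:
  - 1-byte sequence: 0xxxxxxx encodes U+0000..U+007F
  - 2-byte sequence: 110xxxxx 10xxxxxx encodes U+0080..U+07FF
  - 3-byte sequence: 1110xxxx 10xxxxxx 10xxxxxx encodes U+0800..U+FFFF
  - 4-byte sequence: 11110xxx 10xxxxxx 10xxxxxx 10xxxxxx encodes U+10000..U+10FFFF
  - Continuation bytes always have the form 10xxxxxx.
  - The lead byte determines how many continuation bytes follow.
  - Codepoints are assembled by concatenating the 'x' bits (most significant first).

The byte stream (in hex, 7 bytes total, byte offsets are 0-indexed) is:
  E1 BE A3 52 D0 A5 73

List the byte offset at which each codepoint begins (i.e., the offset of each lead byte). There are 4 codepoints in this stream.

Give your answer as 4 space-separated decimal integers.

Answer: 0 3 4 6

Derivation:
Byte[0]=E1: 3-byte lead, need 2 cont bytes. acc=0x1
Byte[1]=BE: continuation. acc=(acc<<6)|0x3E=0x7E
Byte[2]=A3: continuation. acc=(acc<<6)|0x23=0x1FA3
Completed: cp=U+1FA3 (starts at byte 0)
Byte[3]=52: 1-byte ASCII. cp=U+0052
Byte[4]=D0: 2-byte lead, need 1 cont bytes. acc=0x10
Byte[5]=A5: continuation. acc=(acc<<6)|0x25=0x425
Completed: cp=U+0425 (starts at byte 4)
Byte[6]=73: 1-byte ASCII. cp=U+0073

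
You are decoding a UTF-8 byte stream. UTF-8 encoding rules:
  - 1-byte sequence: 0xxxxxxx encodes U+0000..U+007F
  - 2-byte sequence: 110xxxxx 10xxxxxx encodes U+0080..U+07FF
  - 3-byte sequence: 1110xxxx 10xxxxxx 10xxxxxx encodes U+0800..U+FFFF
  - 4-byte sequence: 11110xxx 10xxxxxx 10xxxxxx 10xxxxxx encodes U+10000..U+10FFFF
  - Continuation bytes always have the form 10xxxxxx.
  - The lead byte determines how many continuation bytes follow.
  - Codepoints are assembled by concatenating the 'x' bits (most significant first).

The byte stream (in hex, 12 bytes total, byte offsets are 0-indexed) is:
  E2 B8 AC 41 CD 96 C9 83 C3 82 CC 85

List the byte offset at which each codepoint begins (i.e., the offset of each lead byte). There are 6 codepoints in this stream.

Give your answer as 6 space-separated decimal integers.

Answer: 0 3 4 6 8 10

Derivation:
Byte[0]=E2: 3-byte lead, need 2 cont bytes. acc=0x2
Byte[1]=B8: continuation. acc=(acc<<6)|0x38=0xB8
Byte[2]=AC: continuation. acc=(acc<<6)|0x2C=0x2E2C
Completed: cp=U+2E2C (starts at byte 0)
Byte[3]=41: 1-byte ASCII. cp=U+0041
Byte[4]=CD: 2-byte lead, need 1 cont bytes. acc=0xD
Byte[5]=96: continuation. acc=(acc<<6)|0x16=0x356
Completed: cp=U+0356 (starts at byte 4)
Byte[6]=C9: 2-byte lead, need 1 cont bytes. acc=0x9
Byte[7]=83: continuation. acc=(acc<<6)|0x03=0x243
Completed: cp=U+0243 (starts at byte 6)
Byte[8]=C3: 2-byte lead, need 1 cont bytes. acc=0x3
Byte[9]=82: continuation. acc=(acc<<6)|0x02=0xC2
Completed: cp=U+00C2 (starts at byte 8)
Byte[10]=CC: 2-byte lead, need 1 cont bytes. acc=0xC
Byte[11]=85: continuation. acc=(acc<<6)|0x05=0x305
Completed: cp=U+0305 (starts at byte 10)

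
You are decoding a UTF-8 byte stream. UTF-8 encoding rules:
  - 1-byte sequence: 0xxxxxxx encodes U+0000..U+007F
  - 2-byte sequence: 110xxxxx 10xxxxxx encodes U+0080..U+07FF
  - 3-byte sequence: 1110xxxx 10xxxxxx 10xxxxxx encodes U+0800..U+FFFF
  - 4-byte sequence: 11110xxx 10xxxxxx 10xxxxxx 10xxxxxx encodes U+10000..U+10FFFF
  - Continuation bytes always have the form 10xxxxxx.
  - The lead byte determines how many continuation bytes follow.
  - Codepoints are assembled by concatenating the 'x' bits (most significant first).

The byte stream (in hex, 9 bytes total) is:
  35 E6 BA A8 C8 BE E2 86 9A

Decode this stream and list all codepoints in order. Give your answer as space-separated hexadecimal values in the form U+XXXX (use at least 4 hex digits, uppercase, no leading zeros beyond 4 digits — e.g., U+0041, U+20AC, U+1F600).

Byte[0]=35: 1-byte ASCII. cp=U+0035
Byte[1]=E6: 3-byte lead, need 2 cont bytes. acc=0x6
Byte[2]=BA: continuation. acc=(acc<<6)|0x3A=0x1BA
Byte[3]=A8: continuation. acc=(acc<<6)|0x28=0x6EA8
Completed: cp=U+6EA8 (starts at byte 1)
Byte[4]=C8: 2-byte lead, need 1 cont bytes. acc=0x8
Byte[5]=BE: continuation. acc=(acc<<6)|0x3E=0x23E
Completed: cp=U+023E (starts at byte 4)
Byte[6]=E2: 3-byte lead, need 2 cont bytes. acc=0x2
Byte[7]=86: continuation. acc=(acc<<6)|0x06=0x86
Byte[8]=9A: continuation. acc=(acc<<6)|0x1A=0x219A
Completed: cp=U+219A (starts at byte 6)

Answer: U+0035 U+6EA8 U+023E U+219A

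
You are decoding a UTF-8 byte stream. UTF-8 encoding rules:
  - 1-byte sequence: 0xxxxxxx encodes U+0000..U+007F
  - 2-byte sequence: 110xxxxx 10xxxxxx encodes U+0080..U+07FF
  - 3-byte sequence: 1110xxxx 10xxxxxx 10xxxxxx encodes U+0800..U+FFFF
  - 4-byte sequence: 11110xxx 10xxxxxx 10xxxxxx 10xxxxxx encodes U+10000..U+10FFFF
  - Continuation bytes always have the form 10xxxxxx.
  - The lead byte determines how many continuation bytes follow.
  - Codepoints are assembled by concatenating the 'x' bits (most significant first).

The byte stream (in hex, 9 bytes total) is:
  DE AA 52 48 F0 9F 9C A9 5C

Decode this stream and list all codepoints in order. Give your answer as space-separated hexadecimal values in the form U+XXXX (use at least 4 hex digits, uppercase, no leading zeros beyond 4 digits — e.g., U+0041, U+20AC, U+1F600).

Answer: U+07AA U+0052 U+0048 U+1F729 U+005C

Derivation:
Byte[0]=DE: 2-byte lead, need 1 cont bytes. acc=0x1E
Byte[1]=AA: continuation. acc=(acc<<6)|0x2A=0x7AA
Completed: cp=U+07AA (starts at byte 0)
Byte[2]=52: 1-byte ASCII. cp=U+0052
Byte[3]=48: 1-byte ASCII. cp=U+0048
Byte[4]=F0: 4-byte lead, need 3 cont bytes. acc=0x0
Byte[5]=9F: continuation. acc=(acc<<6)|0x1F=0x1F
Byte[6]=9C: continuation. acc=(acc<<6)|0x1C=0x7DC
Byte[7]=A9: continuation. acc=(acc<<6)|0x29=0x1F729
Completed: cp=U+1F729 (starts at byte 4)
Byte[8]=5C: 1-byte ASCII. cp=U+005C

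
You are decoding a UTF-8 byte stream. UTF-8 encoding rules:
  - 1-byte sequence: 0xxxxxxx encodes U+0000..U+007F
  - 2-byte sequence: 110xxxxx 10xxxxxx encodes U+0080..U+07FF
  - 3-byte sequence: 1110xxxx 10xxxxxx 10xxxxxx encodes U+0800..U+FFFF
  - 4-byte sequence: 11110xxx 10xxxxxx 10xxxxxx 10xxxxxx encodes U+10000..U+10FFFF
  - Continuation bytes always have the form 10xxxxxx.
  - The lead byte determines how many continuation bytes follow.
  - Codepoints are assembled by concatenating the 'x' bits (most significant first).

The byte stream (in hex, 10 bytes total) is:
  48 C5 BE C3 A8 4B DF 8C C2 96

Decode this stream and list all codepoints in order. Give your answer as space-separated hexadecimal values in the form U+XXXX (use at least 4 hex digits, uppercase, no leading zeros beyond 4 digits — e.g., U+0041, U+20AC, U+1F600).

Byte[0]=48: 1-byte ASCII. cp=U+0048
Byte[1]=C5: 2-byte lead, need 1 cont bytes. acc=0x5
Byte[2]=BE: continuation. acc=(acc<<6)|0x3E=0x17E
Completed: cp=U+017E (starts at byte 1)
Byte[3]=C3: 2-byte lead, need 1 cont bytes. acc=0x3
Byte[4]=A8: continuation. acc=(acc<<6)|0x28=0xE8
Completed: cp=U+00E8 (starts at byte 3)
Byte[5]=4B: 1-byte ASCII. cp=U+004B
Byte[6]=DF: 2-byte lead, need 1 cont bytes. acc=0x1F
Byte[7]=8C: continuation. acc=(acc<<6)|0x0C=0x7CC
Completed: cp=U+07CC (starts at byte 6)
Byte[8]=C2: 2-byte lead, need 1 cont bytes. acc=0x2
Byte[9]=96: continuation. acc=(acc<<6)|0x16=0x96
Completed: cp=U+0096 (starts at byte 8)

Answer: U+0048 U+017E U+00E8 U+004B U+07CC U+0096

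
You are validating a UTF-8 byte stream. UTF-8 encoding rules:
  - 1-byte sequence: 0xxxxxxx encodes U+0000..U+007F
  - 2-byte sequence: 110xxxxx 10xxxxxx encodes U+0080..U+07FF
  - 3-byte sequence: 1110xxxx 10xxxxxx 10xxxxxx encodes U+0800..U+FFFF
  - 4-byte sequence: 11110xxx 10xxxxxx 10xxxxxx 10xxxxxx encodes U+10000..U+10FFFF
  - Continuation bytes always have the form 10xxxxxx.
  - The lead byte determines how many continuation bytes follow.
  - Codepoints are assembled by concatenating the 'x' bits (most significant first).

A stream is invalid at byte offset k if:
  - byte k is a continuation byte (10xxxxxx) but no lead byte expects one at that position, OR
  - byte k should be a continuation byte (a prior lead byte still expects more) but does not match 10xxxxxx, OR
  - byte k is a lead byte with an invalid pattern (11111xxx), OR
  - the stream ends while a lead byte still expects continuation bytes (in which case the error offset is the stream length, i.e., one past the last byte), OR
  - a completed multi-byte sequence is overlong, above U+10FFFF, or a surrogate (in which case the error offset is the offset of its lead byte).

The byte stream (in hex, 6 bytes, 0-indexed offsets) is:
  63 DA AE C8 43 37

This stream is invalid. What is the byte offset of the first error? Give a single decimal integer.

Answer: 4

Derivation:
Byte[0]=63: 1-byte ASCII. cp=U+0063
Byte[1]=DA: 2-byte lead, need 1 cont bytes. acc=0x1A
Byte[2]=AE: continuation. acc=(acc<<6)|0x2E=0x6AE
Completed: cp=U+06AE (starts at byte 1)
Byte[3]=C8: 2-byte lead, need 1 cont bytes. acc=0x8
Byte[4]=43: expected 10xxxxxx continuation. INVALID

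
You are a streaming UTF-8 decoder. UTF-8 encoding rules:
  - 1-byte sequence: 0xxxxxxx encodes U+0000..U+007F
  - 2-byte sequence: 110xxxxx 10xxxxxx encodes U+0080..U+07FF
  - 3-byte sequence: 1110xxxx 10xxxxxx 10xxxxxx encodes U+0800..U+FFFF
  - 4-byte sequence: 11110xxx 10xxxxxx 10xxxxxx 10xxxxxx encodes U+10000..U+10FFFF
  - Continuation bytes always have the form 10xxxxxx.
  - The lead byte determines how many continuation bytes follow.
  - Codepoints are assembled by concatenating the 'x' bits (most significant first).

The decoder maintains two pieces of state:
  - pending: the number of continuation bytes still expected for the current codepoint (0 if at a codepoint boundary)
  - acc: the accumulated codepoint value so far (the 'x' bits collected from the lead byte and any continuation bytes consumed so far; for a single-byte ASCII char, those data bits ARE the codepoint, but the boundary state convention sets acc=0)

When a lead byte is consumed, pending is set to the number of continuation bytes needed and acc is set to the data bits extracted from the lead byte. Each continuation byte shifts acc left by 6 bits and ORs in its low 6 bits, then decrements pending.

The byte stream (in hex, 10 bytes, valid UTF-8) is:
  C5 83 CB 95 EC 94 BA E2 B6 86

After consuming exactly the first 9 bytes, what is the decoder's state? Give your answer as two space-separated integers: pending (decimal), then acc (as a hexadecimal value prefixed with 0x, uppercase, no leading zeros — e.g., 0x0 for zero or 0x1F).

Byte[0]=C5: 2-byte lead. pending=1, acc=0x5
Byte[1]=83: continuation. acc=(acc<<6)|0x03=0x143, pending=0
Byte[2]=CB: 2-byte lead. pending=1, acc=0xB
Byte[3]=95: continuation. acc=(acc<<6)|0x15=0x2D5, pending=0
Byte[4]=EC: 3-byte lead. pending=2, acc=0xC
Byte[5]=94: continuation. acc=(acc<<6)|0x14=0x314, pending=1
Byte[6]=BA: continuation. acc=(acc<<6)|0x3A=0xC53A, pending=0
Byte[7]=E2: 3-byte lead. pending=2, acc=0x2
Byte[8]=B6: continuation. acc=(acc<<6)|0x36=0xB6, pending=1

Answer: 1 0xB6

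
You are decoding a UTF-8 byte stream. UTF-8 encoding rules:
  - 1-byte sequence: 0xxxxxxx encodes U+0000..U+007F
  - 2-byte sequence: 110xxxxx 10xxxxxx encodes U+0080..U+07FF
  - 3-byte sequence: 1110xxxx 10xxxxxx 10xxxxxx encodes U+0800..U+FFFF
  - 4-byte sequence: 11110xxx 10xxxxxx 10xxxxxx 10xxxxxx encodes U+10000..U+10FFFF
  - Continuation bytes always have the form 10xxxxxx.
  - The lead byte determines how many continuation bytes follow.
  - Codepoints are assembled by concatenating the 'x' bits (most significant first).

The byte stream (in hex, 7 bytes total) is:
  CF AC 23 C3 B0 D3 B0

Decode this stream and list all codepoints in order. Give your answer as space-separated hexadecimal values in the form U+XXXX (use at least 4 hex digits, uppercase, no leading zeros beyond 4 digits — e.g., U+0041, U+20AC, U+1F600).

Byte[0]=CF: 2-byte lead, need 1 cont bytes. acc=0xF
Byte[1]=AC: continuation. acc=(acc<<6)|0x2C=0x3EC
Completed: cp=U+03EC (starts at byte 0)
Byte[2]=23: 1-byte ASCII. cp=U+0023
Byte[3]=C3: 2-byte lead, need 1 cont bytes. acc=0x3
Byte[4]=B0: continuation. acc=(acc<<6)|0x30=0xF0
Completed: cp=U+00F0 (starts at byte 3)
Byte[5]=D3: 2-byte lead, need 1 cont bytes. acc=0x13
Byte[6]=B0: continuation. acc=(acc<<6)|0x30=0x4F0
Completed: cp=U+04F0 (starts at byte 5)

Answer: U+03EC U+0023 U+00F0 U+04F0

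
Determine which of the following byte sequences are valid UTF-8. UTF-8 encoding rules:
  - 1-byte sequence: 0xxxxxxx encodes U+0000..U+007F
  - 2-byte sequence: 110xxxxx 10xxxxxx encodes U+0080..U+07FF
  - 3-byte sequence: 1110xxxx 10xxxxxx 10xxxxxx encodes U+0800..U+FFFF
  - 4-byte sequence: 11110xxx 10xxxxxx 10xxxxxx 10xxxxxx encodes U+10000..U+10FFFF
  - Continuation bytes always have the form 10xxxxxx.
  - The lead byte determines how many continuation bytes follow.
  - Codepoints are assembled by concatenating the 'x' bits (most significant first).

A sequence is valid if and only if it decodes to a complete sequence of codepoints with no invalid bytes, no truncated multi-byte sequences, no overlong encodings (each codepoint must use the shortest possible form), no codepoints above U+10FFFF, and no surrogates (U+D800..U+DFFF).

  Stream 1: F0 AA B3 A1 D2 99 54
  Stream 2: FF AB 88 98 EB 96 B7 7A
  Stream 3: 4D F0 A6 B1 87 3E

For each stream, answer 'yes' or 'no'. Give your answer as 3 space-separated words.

Answer: yes no yes

Derivation:
Stream 1: decodes cleanly. VALID
Stream 2: error at byte offset 0. INVALID
Stream 3: decodes cleanly. VALID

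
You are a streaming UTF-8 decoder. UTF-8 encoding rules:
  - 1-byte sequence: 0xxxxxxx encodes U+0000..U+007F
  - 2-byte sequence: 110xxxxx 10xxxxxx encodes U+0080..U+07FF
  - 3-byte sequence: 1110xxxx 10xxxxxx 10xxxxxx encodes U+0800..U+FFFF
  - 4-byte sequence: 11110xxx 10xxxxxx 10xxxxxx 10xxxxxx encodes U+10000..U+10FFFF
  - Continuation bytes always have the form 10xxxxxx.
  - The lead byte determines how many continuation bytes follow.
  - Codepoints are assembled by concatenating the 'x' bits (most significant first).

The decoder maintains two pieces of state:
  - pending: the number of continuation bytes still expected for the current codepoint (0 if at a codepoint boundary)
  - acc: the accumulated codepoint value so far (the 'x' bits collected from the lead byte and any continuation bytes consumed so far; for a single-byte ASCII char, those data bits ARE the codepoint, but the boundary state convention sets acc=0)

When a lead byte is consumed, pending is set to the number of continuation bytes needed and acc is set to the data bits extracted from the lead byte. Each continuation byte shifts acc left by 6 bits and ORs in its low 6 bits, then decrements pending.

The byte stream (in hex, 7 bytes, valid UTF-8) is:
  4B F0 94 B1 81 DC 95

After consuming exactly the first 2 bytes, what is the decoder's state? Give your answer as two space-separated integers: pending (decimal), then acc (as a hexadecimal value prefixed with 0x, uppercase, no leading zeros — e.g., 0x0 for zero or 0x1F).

Byte[0]=4B: 1-byte. pending=0, acc=0x0
Byte[1]=F0: 4-byte lead. pending=3, acc=0x0

Answer: 3 0x0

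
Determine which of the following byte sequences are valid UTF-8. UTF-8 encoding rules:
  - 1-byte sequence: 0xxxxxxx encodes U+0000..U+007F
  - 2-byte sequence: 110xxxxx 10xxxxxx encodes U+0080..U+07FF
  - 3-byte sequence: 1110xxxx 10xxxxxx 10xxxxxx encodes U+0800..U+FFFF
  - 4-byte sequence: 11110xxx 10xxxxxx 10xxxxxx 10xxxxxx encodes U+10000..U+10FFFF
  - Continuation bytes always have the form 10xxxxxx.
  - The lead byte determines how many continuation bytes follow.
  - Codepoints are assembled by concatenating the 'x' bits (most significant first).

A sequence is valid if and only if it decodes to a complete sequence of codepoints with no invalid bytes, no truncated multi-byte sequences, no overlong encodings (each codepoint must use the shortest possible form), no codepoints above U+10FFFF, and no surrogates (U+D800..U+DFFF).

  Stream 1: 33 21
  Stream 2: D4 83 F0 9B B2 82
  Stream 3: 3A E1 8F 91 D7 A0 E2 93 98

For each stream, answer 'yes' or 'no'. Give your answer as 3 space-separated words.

Stream 1: decodes cleanly. VALID
Stream 2: decodes cleanly. VALID
Stream 3: decodes cleanly. VALID

Answer: yes yes yes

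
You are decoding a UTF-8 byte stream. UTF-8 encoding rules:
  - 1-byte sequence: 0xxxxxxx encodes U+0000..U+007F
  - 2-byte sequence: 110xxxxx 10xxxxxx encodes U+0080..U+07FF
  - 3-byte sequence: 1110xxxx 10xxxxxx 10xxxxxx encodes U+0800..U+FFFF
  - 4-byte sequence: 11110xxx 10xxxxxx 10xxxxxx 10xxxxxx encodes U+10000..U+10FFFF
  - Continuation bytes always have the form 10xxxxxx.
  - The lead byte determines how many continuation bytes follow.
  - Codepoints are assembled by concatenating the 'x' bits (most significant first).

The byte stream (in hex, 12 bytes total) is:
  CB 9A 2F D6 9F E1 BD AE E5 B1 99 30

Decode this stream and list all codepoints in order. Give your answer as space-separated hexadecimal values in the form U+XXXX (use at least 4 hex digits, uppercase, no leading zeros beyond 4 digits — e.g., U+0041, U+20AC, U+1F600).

Answer: U+02DA U+002F U+059F U+1F6E U+5C59 U+0030

Derivation:
Byte[0]=CB: 2-byte lead, need 1 cont bytes. acc=0xB
Byte[1]=9A: continuation. acc=(acc<<6)|0x1A=0x2DA
Completed: cp=U+02DA (starts at byte 0)
Byte[2]=2F: 1-byte ASCII. cp=U+002F
Byte[3]=D6: 2-byte lead, need 1 cont bytes. acc=0x16
Byte[4]=9F: continuation. acc=(acc<<6)|0x1F=0x59F
Completed: cp=U+059F (starts at byte 3)
Byte[5]=E1: 3-byte lead, need 2 cont bytes. acc=0x1
Byte[6]=BD: continuation. acc=(acc<<6)|0x3D=0x7D
Byte[7]=AE: continuation. acc=(acc<<6)|0x2E=0x1F6E
Completed: cp=U+1F6E (starts at byte 5)
Byte[8]=E5: 3-byte lead, need 2 cont bytes. acc=0x5
Byte[9]=B1: continuation. acc=(acc<<6)|0x31=0x171
Byte[10]=99: continuation. acc=(acc<<6)|0x19=0x5C59
Completed: cp=U+5C59 (starts at byte 8)
Byte[11]=30: 1-byte ASCII. cp=U+0030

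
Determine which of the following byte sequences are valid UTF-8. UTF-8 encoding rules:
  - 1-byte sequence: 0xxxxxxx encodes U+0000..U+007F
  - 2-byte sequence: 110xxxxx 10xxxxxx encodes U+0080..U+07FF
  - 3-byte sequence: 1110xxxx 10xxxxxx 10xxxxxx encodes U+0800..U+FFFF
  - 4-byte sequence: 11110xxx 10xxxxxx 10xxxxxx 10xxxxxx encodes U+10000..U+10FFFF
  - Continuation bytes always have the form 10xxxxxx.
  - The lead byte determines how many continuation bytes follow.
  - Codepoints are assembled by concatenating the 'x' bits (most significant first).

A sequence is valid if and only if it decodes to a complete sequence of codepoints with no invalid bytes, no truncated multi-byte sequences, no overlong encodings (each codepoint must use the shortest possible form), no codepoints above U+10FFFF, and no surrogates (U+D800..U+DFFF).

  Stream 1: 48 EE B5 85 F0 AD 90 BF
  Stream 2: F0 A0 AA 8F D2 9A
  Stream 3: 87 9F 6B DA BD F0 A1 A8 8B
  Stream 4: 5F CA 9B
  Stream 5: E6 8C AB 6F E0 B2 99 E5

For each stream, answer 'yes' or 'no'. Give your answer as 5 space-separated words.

Answer: yes yes no yes no

Derivation:
Stream 1: decodes cleanly. VALID
Stream 2: decodes cleanly. VALID
Stream 3: error at byte offset 0. INVALID
Stream 4: decodes cleanly. VALID
Stream 5: error at byte offset 8. INVALID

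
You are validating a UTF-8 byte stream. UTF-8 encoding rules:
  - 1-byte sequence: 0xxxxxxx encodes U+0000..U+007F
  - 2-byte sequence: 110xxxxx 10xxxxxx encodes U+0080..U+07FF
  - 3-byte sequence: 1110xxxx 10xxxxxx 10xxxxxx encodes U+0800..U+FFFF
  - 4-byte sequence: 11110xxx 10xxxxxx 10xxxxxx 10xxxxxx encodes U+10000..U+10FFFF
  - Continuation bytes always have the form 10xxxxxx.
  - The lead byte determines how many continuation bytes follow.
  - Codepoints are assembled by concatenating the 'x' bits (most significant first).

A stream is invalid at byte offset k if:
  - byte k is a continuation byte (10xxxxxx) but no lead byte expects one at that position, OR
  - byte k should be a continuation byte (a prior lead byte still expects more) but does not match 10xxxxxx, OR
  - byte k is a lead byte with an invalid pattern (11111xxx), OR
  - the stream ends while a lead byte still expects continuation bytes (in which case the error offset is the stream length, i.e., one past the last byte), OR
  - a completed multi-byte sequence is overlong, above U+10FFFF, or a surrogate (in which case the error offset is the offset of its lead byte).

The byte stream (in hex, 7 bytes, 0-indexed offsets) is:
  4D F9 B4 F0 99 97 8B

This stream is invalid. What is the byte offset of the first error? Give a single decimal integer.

Answer: 1

Derivation:
Byte[0]=4D: 1-byte ASCII. cp=U+004D
Byte[1]=F9: INVALID lead byte (not 0xxx/110x/1110/11110)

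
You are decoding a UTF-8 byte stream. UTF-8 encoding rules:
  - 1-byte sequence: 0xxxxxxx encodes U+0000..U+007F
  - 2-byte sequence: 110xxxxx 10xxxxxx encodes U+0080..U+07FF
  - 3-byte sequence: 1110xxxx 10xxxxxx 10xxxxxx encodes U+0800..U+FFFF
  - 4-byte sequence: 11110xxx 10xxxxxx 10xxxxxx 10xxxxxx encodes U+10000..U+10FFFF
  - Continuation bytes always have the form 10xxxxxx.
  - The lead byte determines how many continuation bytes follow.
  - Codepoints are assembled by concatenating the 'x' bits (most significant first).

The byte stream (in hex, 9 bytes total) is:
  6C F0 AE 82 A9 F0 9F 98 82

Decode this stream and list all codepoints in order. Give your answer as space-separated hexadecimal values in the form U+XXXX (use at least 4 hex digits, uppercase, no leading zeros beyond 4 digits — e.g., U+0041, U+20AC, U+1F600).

Byte[0]=6C: 1-byte ASCII. cp=U+006C
Byte[1]=F0: 4-byte lead, need 3 cont bytes. acc=0x0
Byte[2]=AE: continuation. acc=(acc<<6)|0x2E=0x2E
Byte[3]=82: continuation. acc=(acc<<6)|0x02=0xB82
Byte[4]=A9: continuation. acc=(acc<<6)|0x29=0x2E0A9
Completed: cp=U+2E0A9 (starts at byte 1)
Byte[5]=F0: 4-byte lead, need 3 cont bytes. acc=0x0
Byte[6]=9F: continuation. acc=(acc<<6)|0x1F=0x1F
Byte[7]=98: continuation. acc=(acc<<6)|0x18=0x7D8
Byte[8]=82: continuation. acc=(acc<<6)|0x02=0x1F602
Completed: cp=U+1F602 (starts at byte 5)

Answer: U+006C U+2E0A9 U+1F602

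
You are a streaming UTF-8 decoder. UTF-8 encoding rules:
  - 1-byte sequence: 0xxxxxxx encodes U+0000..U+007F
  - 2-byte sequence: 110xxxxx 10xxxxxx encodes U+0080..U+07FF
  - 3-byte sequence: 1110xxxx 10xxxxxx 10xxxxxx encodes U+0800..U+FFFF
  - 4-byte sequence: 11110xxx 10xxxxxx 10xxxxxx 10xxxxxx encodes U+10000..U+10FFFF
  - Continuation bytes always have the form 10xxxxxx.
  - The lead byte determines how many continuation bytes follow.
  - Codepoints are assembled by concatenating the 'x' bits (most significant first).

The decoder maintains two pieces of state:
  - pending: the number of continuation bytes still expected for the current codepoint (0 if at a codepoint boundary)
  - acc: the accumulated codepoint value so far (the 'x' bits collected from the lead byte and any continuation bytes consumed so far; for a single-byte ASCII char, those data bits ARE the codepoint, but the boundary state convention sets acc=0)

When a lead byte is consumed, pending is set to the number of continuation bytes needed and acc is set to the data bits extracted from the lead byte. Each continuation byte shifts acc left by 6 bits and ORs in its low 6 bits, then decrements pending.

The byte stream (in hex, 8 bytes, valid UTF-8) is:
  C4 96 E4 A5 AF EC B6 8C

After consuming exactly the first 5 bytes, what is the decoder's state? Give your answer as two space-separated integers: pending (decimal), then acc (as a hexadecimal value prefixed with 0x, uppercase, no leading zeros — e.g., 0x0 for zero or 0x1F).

Byte[0]=C4: 2-byte lead. pending=1, acc=0x4
Byte[1]=96: continuation. acc=(acc<<6)|0x16=0x116, pending=0
Byte[2]=E4: 3-byte lead. pending=2, acc=0x4
Byte[3]=A5: continuation. acc=(acc<<6)|0x25=0x125, pending=1
Byte[4]=AF: continuation. acc=(acc<<6)|0x2F=0x496F, pending=0

Answer: 0 0x496F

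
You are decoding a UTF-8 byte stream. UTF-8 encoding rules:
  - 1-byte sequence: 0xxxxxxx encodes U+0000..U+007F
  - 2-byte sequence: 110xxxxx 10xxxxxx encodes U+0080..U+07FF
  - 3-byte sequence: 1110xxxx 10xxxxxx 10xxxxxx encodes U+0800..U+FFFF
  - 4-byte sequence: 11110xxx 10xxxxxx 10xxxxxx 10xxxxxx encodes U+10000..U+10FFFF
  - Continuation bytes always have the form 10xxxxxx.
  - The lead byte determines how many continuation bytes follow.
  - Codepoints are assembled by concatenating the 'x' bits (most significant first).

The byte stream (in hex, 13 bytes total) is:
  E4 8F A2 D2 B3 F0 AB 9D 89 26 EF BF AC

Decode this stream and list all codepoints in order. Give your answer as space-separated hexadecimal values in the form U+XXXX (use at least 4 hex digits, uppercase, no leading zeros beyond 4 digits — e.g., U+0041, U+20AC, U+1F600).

Answer: U+43E2 U+04B3 U+2B749 U+0026 U+FFEC

Derivation:
Byte[0]=E4: 3-byte lead, need 2 cont bytes. acc=0x4
Byte[1]=8F: continuation. acc=(acc<<6)|0x0F=0x10F
Byte[2]=A2: continuation. acc=(acc<<6)|0x22=0x43E2
Completed: cp=U+43E2 (starts at byte 0)
Byte[3]=D2: 2-byte lead, need 1 cont bytes. acc=0x12
Byte[4]=B3: continuation. acc=(acc<<6)|0x33=0x4B3
Completed: cp=U+04B3 (starts at byte 3)
Byte[5]=F0: 4-byte lead, need 3 cont bytes. acc=0x0
Byte[6]=AB: continuation. acc=(acc<<6)|0x2B=0x2B
Byte[7]=9D: continuation. acc=(acc<<6)|0x1D=0xADD
Byte[8]=89: continuation. acc=(acc<<6)|0x09=0x2B749
Completed: cp=U+2B749 (starts at byte 5)
Byte[9]=26: 1-byte ASCII. cp=U+0026
Byte[10]=EF: 3-byte lead, need 2 cont bytes. acc=0xF
Byte[11]=BF: continuation. acc=(acc<<6)|0x3F=0x3FF
Byte[12]=AC: continuation. acc=(acc<<6)|0x2C=0xFFEC
Completed: cp=U+FFEC (starts at byte 10)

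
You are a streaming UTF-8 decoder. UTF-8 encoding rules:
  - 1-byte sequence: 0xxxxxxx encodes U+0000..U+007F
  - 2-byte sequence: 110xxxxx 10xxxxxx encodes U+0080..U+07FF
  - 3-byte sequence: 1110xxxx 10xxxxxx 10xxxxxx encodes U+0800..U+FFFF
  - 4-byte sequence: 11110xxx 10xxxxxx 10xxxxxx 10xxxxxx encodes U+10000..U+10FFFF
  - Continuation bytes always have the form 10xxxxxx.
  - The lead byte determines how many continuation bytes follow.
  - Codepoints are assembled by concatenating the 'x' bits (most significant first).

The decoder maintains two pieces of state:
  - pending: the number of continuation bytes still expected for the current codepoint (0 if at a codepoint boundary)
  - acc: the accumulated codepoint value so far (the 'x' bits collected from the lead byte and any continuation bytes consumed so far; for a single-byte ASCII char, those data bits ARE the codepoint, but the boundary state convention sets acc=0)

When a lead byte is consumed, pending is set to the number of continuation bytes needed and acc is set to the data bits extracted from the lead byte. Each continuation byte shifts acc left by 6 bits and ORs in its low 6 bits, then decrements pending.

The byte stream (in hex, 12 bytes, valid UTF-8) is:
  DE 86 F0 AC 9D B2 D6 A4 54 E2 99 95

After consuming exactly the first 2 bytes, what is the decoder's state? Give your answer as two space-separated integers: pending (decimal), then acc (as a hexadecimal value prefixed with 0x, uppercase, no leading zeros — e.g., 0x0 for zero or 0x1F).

Answer: 0 0x786

Derivation:
Byte[0]=DE: 2-byte lead. pending=1, acc=0x1E
Byte[1]=86: continuation. acc=(acc<<6)|0x06=0x786, pending=0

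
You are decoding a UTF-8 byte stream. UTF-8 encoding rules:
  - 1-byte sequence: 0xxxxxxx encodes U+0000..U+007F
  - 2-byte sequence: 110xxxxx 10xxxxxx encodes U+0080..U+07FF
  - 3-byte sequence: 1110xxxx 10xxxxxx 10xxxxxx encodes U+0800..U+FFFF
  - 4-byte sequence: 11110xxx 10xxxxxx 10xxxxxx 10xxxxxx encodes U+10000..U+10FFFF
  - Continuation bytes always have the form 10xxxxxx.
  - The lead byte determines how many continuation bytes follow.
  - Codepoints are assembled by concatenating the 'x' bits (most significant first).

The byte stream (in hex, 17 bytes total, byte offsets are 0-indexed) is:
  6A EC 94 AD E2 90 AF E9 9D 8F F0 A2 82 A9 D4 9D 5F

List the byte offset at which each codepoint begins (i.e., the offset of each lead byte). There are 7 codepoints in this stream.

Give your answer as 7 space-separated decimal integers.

Answer: 0 1 4 7 10 14 16

Derivation:
Byte[0]=6A: 1-byte ASCII. cp=U+006A
Byte[1]=EC: 3-byte lead, need 2 cont bytes. acc=0xC
Byte[2]=94: continuation. acc=(acc<<6)|0x14=0x314
Byte[3]=AD: continuation. acc=(acc<<6)|0x2D=0xC52D
Completed: cp=U+C52D (starts at byte 1)
Byte[4]=E2: 3-byte lead, need 2 cont bytes. acc=0x2
Byte[5]=90: continuation. acc=(acc<<6)|0x10=0x90
Byte[6]=AF: continuation. acc=(acc<<6)|0x2F=0x242F
Completed: cp=U+242F (starts at byte 4)
Byte[7]=E9: 3-byte lead, need 2 cont bytes. acc=0x9
Byte[8]=9D: continuation. acc=(acc<<6)|0x1D=0x25D
Byte[9]=8F: continuation. acc=(acc<<6)|0x0F=0x974F
Completed: cp=U+974F (starts at byte 7)
Byte[10]=F0: 4-byte lead, need 3 cont bytes. acc=0x0
Byte[11]=A2: continuation. acc=(acc<<6)|0x22=0x22
Byte[12]=82: continuation. acc=(acc<<6)|0x02=0x882
Byte[13]=A9: continuation. acc=(acc<<6)|0x29=0x220A9
Completed: cp=U+220A9 (starts at byte 10)
Byte[14]=D4: 2-byte lead, need 1 cont bytes. acc=0x14
Byte[15]=9D: continuation. acc=(acc<<6)|0x1D=0x51D
Completed: cp=U+051D (starts at byte 14)
Byte[16]=5F: 1-byte ASCII. cp=U+005F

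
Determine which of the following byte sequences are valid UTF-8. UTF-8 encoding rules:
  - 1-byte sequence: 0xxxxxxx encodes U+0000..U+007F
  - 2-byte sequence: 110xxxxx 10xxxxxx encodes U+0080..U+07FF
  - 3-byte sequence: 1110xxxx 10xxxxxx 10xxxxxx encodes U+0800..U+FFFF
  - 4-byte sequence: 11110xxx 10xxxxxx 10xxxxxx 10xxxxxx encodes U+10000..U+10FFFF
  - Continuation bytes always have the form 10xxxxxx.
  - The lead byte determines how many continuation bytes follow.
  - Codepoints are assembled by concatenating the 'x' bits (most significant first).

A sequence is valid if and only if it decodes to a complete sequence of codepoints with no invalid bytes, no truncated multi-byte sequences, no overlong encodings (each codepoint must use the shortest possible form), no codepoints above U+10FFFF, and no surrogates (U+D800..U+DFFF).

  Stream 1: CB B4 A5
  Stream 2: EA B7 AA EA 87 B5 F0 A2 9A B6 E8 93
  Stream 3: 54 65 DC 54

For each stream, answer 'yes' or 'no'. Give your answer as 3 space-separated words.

Stream 1: error at byte offset 2. INVALID
Stream 2: error at byte offset 12. INVALID
Stream 3: error at byte offset 3. INVALID

Answer: no no no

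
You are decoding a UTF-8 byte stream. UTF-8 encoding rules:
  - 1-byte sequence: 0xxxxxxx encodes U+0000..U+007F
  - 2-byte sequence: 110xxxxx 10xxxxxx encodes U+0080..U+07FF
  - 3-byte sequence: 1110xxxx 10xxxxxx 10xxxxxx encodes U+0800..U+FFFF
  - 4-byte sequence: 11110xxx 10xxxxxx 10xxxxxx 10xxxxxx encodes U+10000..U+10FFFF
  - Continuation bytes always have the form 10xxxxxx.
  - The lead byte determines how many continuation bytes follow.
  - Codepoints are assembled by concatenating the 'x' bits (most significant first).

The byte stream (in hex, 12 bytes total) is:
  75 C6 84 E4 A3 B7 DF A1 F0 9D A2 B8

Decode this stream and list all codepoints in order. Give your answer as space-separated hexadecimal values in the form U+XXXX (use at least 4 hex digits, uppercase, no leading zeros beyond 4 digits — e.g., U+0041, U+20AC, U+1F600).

Answer: U+0075 U+0184 U+48F7 U+07E1 U+1D8B8

Derivation:
Byte[0]=75: 1-byte ASCII. cp=U+0075
Byte[1]=C6: 2-byte lead, need 1 cont bytes. acc=0x6
Byte[2]=84: continuation. acc=(acc<<6)|0x04=0x184
Completed: cp=U+0184 (starts at byte 1)
Byte[3]=E4: 3-byte lead, need 2 cont bytes. acc=0x4
Byte[4]=A3: continuation. acc=(acc<<6)|0x23=0x123
Byte[5]=B7: continuation. acc=(acc<<6)|0x37=0x48F7
Completed: cp=U+48F7 (starts at byte 3)
Byte[6]=DF: 2-byte lead, need 1 cont bytes. acc=0x1F
Byte[7]=A1: continuation. acc=(acc<<6)|0x21=0x7E1
Completed: cp=U+07E1 (starts at byte 6)
Byte[8]=F0: 4-byte lead, need 3 cont bytes. acc=0x0
Byte[9]=9D: continuation. acc=(acc<<6)|0x1D=0x1D
Byte[10]=A2: continuation. acc=(acc<<6)|0x22=0x762
Byte[11]=B8: continuation. acc=(acc<<6)|0x38=0x1D8B8
Completed: cp=U+1D8B8 (starts at byte 8)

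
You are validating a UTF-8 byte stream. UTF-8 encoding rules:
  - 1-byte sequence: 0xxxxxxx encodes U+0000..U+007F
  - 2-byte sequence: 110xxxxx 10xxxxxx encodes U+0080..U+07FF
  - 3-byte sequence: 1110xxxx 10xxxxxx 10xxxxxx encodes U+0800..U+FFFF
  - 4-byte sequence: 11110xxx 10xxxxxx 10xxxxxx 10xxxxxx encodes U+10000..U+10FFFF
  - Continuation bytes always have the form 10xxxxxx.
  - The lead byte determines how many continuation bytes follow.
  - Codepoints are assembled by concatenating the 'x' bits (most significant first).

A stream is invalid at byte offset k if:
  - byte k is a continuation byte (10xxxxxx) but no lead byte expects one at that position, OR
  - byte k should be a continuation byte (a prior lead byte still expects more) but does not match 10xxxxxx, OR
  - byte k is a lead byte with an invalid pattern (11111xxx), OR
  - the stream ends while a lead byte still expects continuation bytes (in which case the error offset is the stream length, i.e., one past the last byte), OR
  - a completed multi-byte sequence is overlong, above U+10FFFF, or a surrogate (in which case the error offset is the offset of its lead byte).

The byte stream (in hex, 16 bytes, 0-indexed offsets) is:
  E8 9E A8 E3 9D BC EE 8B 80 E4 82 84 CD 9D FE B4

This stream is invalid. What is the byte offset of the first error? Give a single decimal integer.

Byte[0]=E8: 3-byte lead, need 2 cont bytes. acc=0x8
Byte[1]=9E: continuation. acc=(acc<<6)|0x1E=0x21E
Byte[2]=A8: continuation. acc=(acc<<6)|0x28=0x87A8
Completed: cp=U+87A8 (starts at byte 0)
Byte[3]=E3: 3-byte lead, need 2 cont bytes. acc=0x3
Byte[4]=9D: continuation. acc=(acc<<6)|0x1D=0xDD
Byte[5]=BC: continuation. acc=(acc<<6)|0x3C=0x377C
Completed: cp=U+377C (starts at byte 3)
Byte[6]=EE: 3-byte lead, need 2 cont bytes. acc=0xE
Byte[7]=8B: continuation. acc=(acc<<6)|0x0B=0x38B
Byte[8]=80: continuation. acc=(acc<<6)|0x00=0xE2C0
Completed: cp=U+E2C0 (starts at byte 6)
Byte[9]=E4: 3-byte lead, need 2 cont bytes. acc=0x4
Byte[10]=82: continuation. acc=(acc<<6)|0x02=0x102
Byte[11]=84: continuation. acc=(acc<<6)|0x04=0x4084
Completed: cp=U+4084 (starts at byte 9)
Byte[12]=CD: 2-byte lead, need 1 cont bytes. acc=0xD
Byte[13]=9D: continuation. acc=(acc<<6)|0x1D=0x35D
Completed: cp=U+035D (starts at byte 12)
Byte[14]=FE: INVALID lead byte (not 0xxx/110x/1110/11110)

Answer: 14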